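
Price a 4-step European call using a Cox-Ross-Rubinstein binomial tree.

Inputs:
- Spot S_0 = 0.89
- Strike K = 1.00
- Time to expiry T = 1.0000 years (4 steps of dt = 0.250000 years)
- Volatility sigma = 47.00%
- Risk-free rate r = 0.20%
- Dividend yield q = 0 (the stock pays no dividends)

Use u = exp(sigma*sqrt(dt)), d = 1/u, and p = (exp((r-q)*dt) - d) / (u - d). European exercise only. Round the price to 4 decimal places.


Answer: Price = V(0,0) = 0.1307

Derivation:
dt = T/N = 0.250000
u = exp(sigma*sqrt(dt)) = 1.264909; d = 1/u = 0.790571
p = (exp((r-q)*dt) - d) / (u - d) = 0.442573
Discount per step: exp(-r*dt) = 0.999500
Stock lattice S(k, i) with i counting down-moves:
  k=0: S(0,0) = 0.8900
  k=1: S(1,0) = 1.1258; S(1,1) = 0.7036
  k=2: S(2,0) = 1.4240; S(2,1) = 0.8900; S(2,2) = 0.5563
  k=3: S(3,0) = 1.8012; S(3,1) = 1.1258; S(3,2) = 0.7036; S(3,3) = 0.4398
  k=4: S(4,0) = 2.2784; S(4,1) = 1.4240; S(4,2) = 0.8900; S(4,3) = 0.5563; S(4,4) = 0.3477
Terminal payoffs V(N, i) = max(S_T - K, 0):
  V(4,0) = 1.278383; V(4,1) = 0.423995; V(4,2) = 0.000000; V(4,3) = 0.000000; V(4,4) = 0.000000
Backward induction: V(k, i) = exp(-r*dt) * [p * V(k+1, i) + (1-p) * V(k+1, i+1)].
  V(3,0) = exp(-r*dt) * [p*1.278383 + (1-p)*0.423995] = 0.801723
  V(3,1) = exp(-r*dt) * [p*0.423995 + (1-p)*0.000000] = 0.187555
  V(3,2) = exp(-r*dt) * [p*0.000000 + (1-p)*0.000000] = 0.000000
  V(3,3) = exp(-r*dt) * [p*0.000000 + (1-p)*0.000000] = 0.000000
  V(2,0) = exp(-r*dt) * [p*0.801723 + (1-p)*0.187555] = 0.459140
  V(2,1) = exp(-r*dt) * [p*0.187555 + (1-p)*0.000000] = 0.082965
  V(2,2) = exp(-r*dt) * [p*0.000000 + (1-p)*0.000000] = 0.000000
  V(1,0) = exp(-r*dt) * [p*0.459140 + (1-p)*0.082965] = 0.249325
  V(1,1) = exp(-r*dt) * [p*0.082965 + (1-p)*0.000000] = 0.036700
  V(0,0) = exp(-r*dt) * [p*0.249325 + (1-p)*0.036700] = 0.130737


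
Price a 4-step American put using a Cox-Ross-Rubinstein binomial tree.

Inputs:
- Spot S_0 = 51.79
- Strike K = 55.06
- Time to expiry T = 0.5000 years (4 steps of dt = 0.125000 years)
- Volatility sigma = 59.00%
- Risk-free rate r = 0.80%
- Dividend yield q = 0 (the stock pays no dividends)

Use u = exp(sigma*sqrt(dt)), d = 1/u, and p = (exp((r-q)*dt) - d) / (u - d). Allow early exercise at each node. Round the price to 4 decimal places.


Answer: Price = V(0,0) = 10.4417

Derivation:
dt = T/N = 0.125000
u = exp(sigma*sqrt(dt)) = 1.231948; d = 1/u = 0.811723
p = (exp((r-q)*dt) - d) / (u - d) = 0.450420
Discount per step: exp(-r*dt) = 0.999000
Stock lattice S(k, i) with i counting down-moves:
  k=0: S(0,0) = 51.7900
  k=1: S(1,0) = 63.8026; S(1,1) = 42.0391
  k=2: S(2,0) = 78.6014; S(2,1) = 51.7900; S(2,2) = 34.1241
  k=3: S(3,0) = 96.8329; S(3,1) = 63.8026; S(3,2) = 42.0391; S(3,3) = 27.6993
  k=4: S(4,0) = 119.2931; S(4,1) = 78.6014; S(4,2) = 51.7900; S(4,3) = 34.1241; S(4,4) = 22.4842
Terminal payoffs V(N, i) = max(K - S_T, 0):
  V(4,0) = 0.000000; V(4,1) = 0.000000; V(4,2) = 3.270000; V(4,3) = 20.935893; V(4,4) = 32.575840
Backward induction: V(k, i) = exp(-r*dt) * [p * V(k+1, i) + (1-p) * V(k+1, i+1)]; then take max(V_cont, immediate exercise) for American.
  V(3,0) = exp(-r*dt) * [p*0.000000 + (1-p)*0.000000] = 0.000000; exercise = 0.000000; V(3,0) = max -> 0.000000
  V(3,1) = exp(-r*dt) * [p*0.000000 + (1-p)*3.270000] = 1.795330; exercise = 0.000000; V(3,1) = max -> 1.795330
  V(3,2) = exp(-r*dt) * [p*3.270000 + (1-p)*20.935893] = 12.965849; exercise = 13.020881; V(3,2) = max -> 13.020881
  V(3,3) = exp(-r*dt) * [p*20.935893 + (1-p)*32.575840] = 27.305655; exercise = 27.360688; V(3,3) = max -> 27.360688
  V(2,0) = exp(-r*dt) * [p*0.000000 + (1-p)*1.795330] = 0.985691; exercise = 0.000000; V(2,0) = max -> 0.985691
  V(2,1) = exp(-r*dt) * [p*1.795330 + (1-p)*13.020881] = 7.956708; exercise = 3.270000; V(2,1) = max -> 7.956708
  V(2,2) = exp(-r*dt) * [p*13.020881 + (1-p)*27.360688] = 20.880861; exercise = 20.935893; V(2,2) = max -> 20.935893
  V(1,0) = exp(-r*dt) * [p*0.985691 + (1-p)*7.956708] = 4.812008; exercise = 0.000000; V(1,0) = max -> 4.812008
  V(1,1) = exp(-r*dt) * [p*7.956708 + (1-p)*20.935893] = 15.074726; exercise = 13.020881; V(1,1) = max -> 15.074726
  V(0,0) = exp(-r*dt) * [p*4.812008 + (1-p)*15.074726] = 10.441745; exercise = 3.270000; V(0,0) = max -> 10.441745


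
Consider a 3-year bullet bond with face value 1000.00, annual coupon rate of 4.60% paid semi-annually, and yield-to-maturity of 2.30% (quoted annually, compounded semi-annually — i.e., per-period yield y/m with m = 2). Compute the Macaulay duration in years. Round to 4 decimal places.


Coupon per period c = face * coupon_rate / m = 23.000000
Periods per year m = 2; per-period yield y/m = 0.011500
Number of cashflows N = 6
Cashflows (t years, CF_t, discount factor 1/(1+y/m)^(m*t), PV):
  t = 0.5000: CF_t = 23.000000, DF = 0.988631, PV = 22.738507
  t = 1.0000: CF_t = 23.000000, DF = 0.977391, PV = 22.479987
  t = 1.5000: CF_t = 23.000000, DF = 0.966279, PV = 22.224407
  t = 2.0000: CF_t = 23.000000, DF = 0.955293, PV = 21.971732
  t = 2.5000: CF_t = 23.000000, DF = 0.944432, PV = 21.721930
  t = 3.0000: CF_t = 1023.000000, DF = 0.933694, PV = 955.169203
Price P = sum_t PV_t = 1066.305765
Macaulay numerator sum_t t * PV_t:
  t * PV_t at t = 0.5000: 11.369254
  t * PV_t at t = 1.0000: 22.479987
  t * PV_t at t = 1.5000: 33.336610
  t * PV_t at t = 2.0000: 43.943463
  t * PV_t at t = 2.5000: 54.304824
  t * PV_t at t = 3.0000: 2865.507608
Macaulay duration D = (sum_t t * PV_t) / P = 3030.941746 / 1066.305765 = 2.842470

Answer: Macaulay duration = 2.8425 years


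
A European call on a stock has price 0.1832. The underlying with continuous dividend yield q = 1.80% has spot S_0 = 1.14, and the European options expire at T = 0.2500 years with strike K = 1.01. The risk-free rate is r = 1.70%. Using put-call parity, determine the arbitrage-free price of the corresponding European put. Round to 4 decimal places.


Put-call parity: C - P = S_0 * exp(-qT) - K * exp(-rT).
S_0 * exp(-qT) = 1.1400 * 0.99551011 = 1.13488153
K * exp(-rT) = 1.0100 * 0.99575902 = 1.00571661
P = C - S*exp(-qT) + K*exp(-rT)
P = 0.1832 - 1.13488153 + 1.00571661 = 0.0540

Answer: Put price = 0.0540


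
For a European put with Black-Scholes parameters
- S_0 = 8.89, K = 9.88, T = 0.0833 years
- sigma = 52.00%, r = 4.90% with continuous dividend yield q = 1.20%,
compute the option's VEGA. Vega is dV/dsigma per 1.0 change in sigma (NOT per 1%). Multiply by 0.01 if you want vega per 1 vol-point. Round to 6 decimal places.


Answer: Vega = 0.850047

Derivation:
d1 = -0.6079462091; d2 = -0.7580272539
phi(d1) = 0.3316291907; exp(-qT) = 0.9990008994; exp(-rT) = 0.9959266188
Vega = S * exp(-qT) * phi(d1) * sqrt(T) = 8.8900 * 0.9990008994 * 0.3316291907 * 0.2886173938 = 0.850047


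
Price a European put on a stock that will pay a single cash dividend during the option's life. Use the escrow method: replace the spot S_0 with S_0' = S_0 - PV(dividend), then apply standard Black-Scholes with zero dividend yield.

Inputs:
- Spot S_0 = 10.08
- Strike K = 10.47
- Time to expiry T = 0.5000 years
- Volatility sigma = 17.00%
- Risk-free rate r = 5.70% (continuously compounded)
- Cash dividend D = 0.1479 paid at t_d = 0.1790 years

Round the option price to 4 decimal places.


PV(D) = D * exp(-r * t_d) = 0.1479 * 0.98984887 = 0.14639865
S_0' = S_0 - PV(D) = 10.0800 - 0.14639865 = 9.93360135
d1 = (ln(S_0'/K) + (r + sigma^2/2)*T) / (sigma*sqrt(T)) = -0.14030611
d2 = d1 - sigma*sqrt(T) = -0.26051427
exp(-rT) = 0.97190229
N(-d1) = 0.55579093; N(-d2) = 0.60276644
P = K * exp(-rT) * N(-d2) - S_0' * N(-d1) = 10.4700 * 0.97190229 * 0.60276644 - 9.93360135 * 0.55579093 = 0.6126

Answer: Price = 0.6126


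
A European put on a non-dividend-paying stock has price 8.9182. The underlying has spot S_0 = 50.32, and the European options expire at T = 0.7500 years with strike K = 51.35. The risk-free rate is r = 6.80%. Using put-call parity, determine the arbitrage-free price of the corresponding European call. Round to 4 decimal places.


Put-call parity: C - P = S_0 * exp(-qT) - K * exp(-rT).
S_0 * exp(-qT) = 50.3200 * 1.00000000 = 50.32000000
K * exp(-rT) = 51.3500 * 0.95027867 = 48.79680973
C = P + S*exp(-qT) - K*exp(-rT)
C = 8.9182 + 50.32000000 - 48.79680973 = 10.4414

Answer: Call price = 10.4414


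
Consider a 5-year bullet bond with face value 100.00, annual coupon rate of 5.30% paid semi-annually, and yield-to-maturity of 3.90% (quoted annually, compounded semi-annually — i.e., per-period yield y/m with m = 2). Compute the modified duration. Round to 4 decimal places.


Coupon per period c = face * coupon_rate / m = 2.650000
Periods per year m = 2; per-period yield y/m = 0.019500
Number of cashflows N = 10
Cashflows (t years, CF_t, discount factor 1/(1+y/m)^(m*t), PV):
  t = 0.5000: CF_t = 2.650000, DF = 0.980873, PV = 2.599313
  t = 1.0000: CF_t = 2.650000, DF = 0.962112, PV = 2.549596
  t = 1.5000: CF_t = 2.650000, DF = 0.943709, PV = 2.500830
  t = 2.0000: CF_t = 2.650000, DF = 0.925659, PV = 2.452997
  t = 2.5000: CF_t = 2.650000, DF = 0.907954, PV = 2.406078
  t = 3.0000: CF_t = 2.650000, DF = 0.890588, PV = 2.360057
  t = 3.5000: CF_t = 2.650000, DF = 0.873553, PV = 2.314916
  t = 4.0000: CF_t = 2.650000, DF = 0.856845, PV = 2.270639
  t = 4.5000: CF_t = 2.650000, DF = 0.840456, PV = 2.227208
  t = 5.0000: CF_t = 102.650000, DF = 0.824380, PV = 84.622656
Price P = sum_t PV_t = 106.304291
First compute Macaulay numerator sum_t t * PV_t:
  t * PV_t at t = 0.5000: 1.299657
  t * PV_t at t = 1.0000: 2.549596
  t * PV_t at t = 1.5000: 3.751245
  t * PV_t at t = 2.0000: 4.905993
  t * PV_t at t = 2.5000: 6.015195
  t * PV_t at t = 3.0000: 7.080171
  t * PV_t at t = 3.5000: 8.102206
  t * PV_t at t = 4.0000: 9.082555
  t * PV_t at t = 4.5000: 10.022437
  t * PV_t at t = 5.0000: 423.113280
Macaulay duration D = 475.922336 / 106.304291 = 4.476981
Modified duration = D / (1 + y/m) = 4.476981 / (1 + 0.019500) = 4.391350

Answer: Modified duration = 4.3914


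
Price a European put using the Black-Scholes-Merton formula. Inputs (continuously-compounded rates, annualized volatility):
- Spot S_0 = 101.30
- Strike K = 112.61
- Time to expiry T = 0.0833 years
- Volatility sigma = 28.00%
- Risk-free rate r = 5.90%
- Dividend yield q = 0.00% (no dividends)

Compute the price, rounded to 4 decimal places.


d1 = (ln(S/K) + (r - q + 0.5*sigma^2) * T) / (sigma * sqrt(T)) = -1.20852100
d2 = d1 - sigma * sqrt(T) = -1.28933387
exp(-rT) = 0.99509736; exp(-qT) = 1.00000000
P = K * exp(-rT) * N(-d2) - S_0 * exp(-qT) * N(-d1)
N(-d1) = 0.88657654; N(-d2) = 0.90135898
P = 112.6100 * 0.99509736 * 0.90135898 - 101.3000 * 1.00000000 * 0.88657654 = 11.1942

Answer: Price = 11.1942


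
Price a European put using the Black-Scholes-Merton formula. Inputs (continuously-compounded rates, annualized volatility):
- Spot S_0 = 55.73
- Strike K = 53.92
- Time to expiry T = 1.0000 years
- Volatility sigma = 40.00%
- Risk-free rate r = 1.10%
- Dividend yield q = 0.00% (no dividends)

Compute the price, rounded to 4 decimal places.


d1 = (ln(S/K) + (r - q + 0.5*sigma^2) * T) / (sigma * sqrt(T)) = 0.31004284
d2 = d1 - sigma * sqrt(T) = -0.08995716
exp(-rT) = 0.98906028; exp(-qT) = 1.00000000
P = K * exp(-rT) * N(-d2) - S_0 * exp(-qT) * N(-d1)
N(-d1) = 0.37826419; N(-d2) = 0.53583937
P = 53.9200 * 0.98906028 * 0.53583937 - 55.7300 * 1.00000000 * 0.37826419 = 7.4957

Answer: Price = 7.4957


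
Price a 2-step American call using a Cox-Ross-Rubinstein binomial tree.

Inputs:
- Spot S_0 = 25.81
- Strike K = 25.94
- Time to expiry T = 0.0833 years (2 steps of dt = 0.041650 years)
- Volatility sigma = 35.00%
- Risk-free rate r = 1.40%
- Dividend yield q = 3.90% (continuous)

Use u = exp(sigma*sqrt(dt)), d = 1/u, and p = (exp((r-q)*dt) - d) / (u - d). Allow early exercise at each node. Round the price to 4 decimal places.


Answer: Price = V(0,0) = 0.8635

Derivation:
dt = T/N = 0.041650
u = exp(sigma*sqrt(dt)) = 1.074042; d = 1/u = 0.931062
p = (exp((r-q)*dt) - d) / (u - d) = 0.474872
Discount per step: exp(-r*dt) = 0.999417
Stock lattice S(k, i) with i counting down-moves:
  k=0: S(0,0) = 25.8100
  k=1: S(1,0) = 27.7210; S(1,1) = 24.0307
  k=2: S(2,0) = 29.7735; S(2,1) = 25.8100; S(2,2) = 22.3741
Terminal payoffs V(N, i) = max(S_T - K, 0):
  V(2,0) = 3.833548; V(2,1) = 0.000000; V(2,2) = 0.000000
Backward induction: V(k, i) = exp(-r*dt) * [p * V(k+1, i) + (1-p) * V(k+1, i+1)]; then take max(V_cont, immediate exercise) for American.
  V(1,0) = exp(-r*dt) * [p*3.833548 + (1-p)*0.000000] = 1.819382; exercise = 1.781026; V(1,0) = max -> 1.819382
  V(1,1) = exp(-r*dt) * [p*0.000000 + (1-p)*0.000000] = 0.000000; exercise = 0.000000; V(1,1) = max -> 0.000000
  V(0,0) = exp(-r*dt) * [p*1.819382 + (1-p)*0.000000] = 0.863469; exercise = 0.000000; V(0,0) = max -> 0.863469


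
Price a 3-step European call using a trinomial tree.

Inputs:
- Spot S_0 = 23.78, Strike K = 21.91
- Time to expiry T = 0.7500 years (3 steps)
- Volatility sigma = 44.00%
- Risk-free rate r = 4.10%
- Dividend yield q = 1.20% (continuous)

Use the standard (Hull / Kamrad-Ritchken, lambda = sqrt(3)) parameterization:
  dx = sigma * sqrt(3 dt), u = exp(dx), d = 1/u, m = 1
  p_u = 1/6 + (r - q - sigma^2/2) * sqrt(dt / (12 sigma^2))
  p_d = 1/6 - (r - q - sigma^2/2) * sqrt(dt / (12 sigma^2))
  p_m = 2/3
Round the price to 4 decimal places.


Answer: Price = V(0,0) = 4.6208

Derivation:
dt = T/N = 0.250000; dx = sigma*sqrt(3*dt) = 0.381051
u = exp(dx) = 1.463823; d = 1/u = 0.683143
p_u = 0.144426, p_m = 0.666667, p_d = 0.188908
Discount per step: exp(-r*dt) = 0.989802
Stock lattice S(k, j) with j the centered position index:
  k=0: S(0,+0) = 23.7800
  k=1: S(1,-1) = 16.2451; S(1,+0) = 23.7800; S(1,+1) = 34.8097
  k=2: S(2,-2) = 11.0978; S(2,-1) = 16.2451; S(2,+0) = 23.7800; S(2,+1) = 34.8097; S(2,+2) = 50.9552
  k=3: S(3,-3) = 7.5814; S(3,-2) = 11.0978; S(3,-1) = 16.2451; S(3,+0) = 23.7800; S(3,+1) = 34.8097; S(3,+2) = 50.9552; S(3,+3) = 74.5894
Terminal payoffs V(N, j) = max(S_T - K, 0):
  V(3,-3) = 0.000000; V(3,-2) = 0.000000; V(3,-1) = 0.000000; V(3,+0) = 1.870000; V(3,+1) = 12.899699; V(3,+2) = 29.045222; V(3,+3) = 52.679401
Backward induction: V(k, j) = exp(-r*dt) * [p_u * V(k+1, j+1) + p_m * V(k+1, j) + p_d * V(k+1, j-1)]
  V(2,-2) = exp(-r*dt) * [p_u*0.000000 + p_m*0.000000 + p_d*0.000000] = 0.000000
  V(2,-1) = exp(-r*dt) * [p_u*1.870000 + p_m*0.000000 + p_d*0.000000] = 0.267322
  V(2,+0) = exp(-r*dt) * [p_u*12.899699 + p_m*1.870000 + p_d*0.000000] = 3.078001
  V(2,+1) = exp(-r*dt) * [p_u*29.045222 + p_m*12.899699 + p_d*1.870000] = 13.013852
  V(2,+2) = exp(-r*dt) * [p_u*52.679401 + p_m*29.045222 + p_d*12.899699] = 29.108688
  V(1,-1) = exp(-r*dt) * [p_u*3.078001 + p_m*0.267322 + p_d*0.000000] = 0.616406
  V(1,+0) = exp(-r*dt) * [p_u*13.013852 + p_m*3.078001 + p_d*0.267322] = 3.941425
  V(1,+1) = exp(-r*dt) * [p_u*29.108688 + p_m*13.013852 + p_d*3.078001] = 13.324124
  V(0,+0) = exp(-r*dt) * [p_u*13.324124 + p_m*3.941425 + p_d*0.616406] = 4.620798


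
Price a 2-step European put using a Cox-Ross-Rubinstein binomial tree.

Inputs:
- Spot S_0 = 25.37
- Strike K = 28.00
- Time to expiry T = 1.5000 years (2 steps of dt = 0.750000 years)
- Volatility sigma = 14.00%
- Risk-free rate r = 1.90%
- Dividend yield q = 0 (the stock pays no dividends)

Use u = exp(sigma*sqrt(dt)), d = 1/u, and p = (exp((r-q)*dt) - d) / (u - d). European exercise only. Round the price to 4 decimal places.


dt = T/N = 0.750000
u = exp(sigma*sqrt(dt)) = 1.128900; d = 1/u = 0.885818
p = (exp((r-q)*dt) - d) / (u - d) = 0.528768
Discount per step: exp(-r*dt) = 0.985851
Stock lattice S(k, i) with i counting down-moves:
  k=0: S(0,0) = 25.3700
  k=1: S(1,0) = 28.6402; S(1,1) = 22.4732
  k=2: S(2,0) = 32.3319; S(2,1) = 25.3700; S(2,2) = 19.9072
Terminal payoffs V(N, i) = max(K - S_T, 0):
  V(2,0) = 0.000000; V(2,1) = 2.630000; V(2,2) = 8.092824
Backward induction: V(k, i) = exp(-r*dt) * [p * V(k+1, i) + (1-p) * V(k+1, i+1)].
  V(1,0) = exp(-r*dt) * [p*0.000000 + (1-p)*2.630000] = 1.221804
  V(1,1) = exp(-r*dt) * [p*2.630000 + (1-p)*8.092824] = 5.130622
  V(0,0) = exp(-r*dt) * [p*1.221804 + (1-p)*5.130622] = 3.020415

Answer: Price = V(0,0) = 3.0204


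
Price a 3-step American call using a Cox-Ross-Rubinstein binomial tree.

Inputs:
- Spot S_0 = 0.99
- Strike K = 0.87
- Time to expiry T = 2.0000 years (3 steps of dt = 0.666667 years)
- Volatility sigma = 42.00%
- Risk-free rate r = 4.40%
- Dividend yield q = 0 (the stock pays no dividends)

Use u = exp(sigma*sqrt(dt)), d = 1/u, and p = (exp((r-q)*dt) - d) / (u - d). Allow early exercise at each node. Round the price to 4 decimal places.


Answer: Price = V(0,0) = 0.3306

Derivation:
dt = T/N = 0.666667
u = exp(sigma*sqrt(dt)) = 1.409068; d = 1/u = 0.709689
p = (exp((r-q)*dt) - d) / (u - d) = 0.457661
Discount per step: exp(-r*dt) = 0.971093
Stock lattice S(k, i) with i counting down-moves:
  k=0: S(0,0) = 0.9900
  k=1: S(1,0) = 1.3950; S(1,1) = 0.7026
  k=2: S(2,0) = 1.9656; S(2,1) = 0.9900; S(2,2) = 0.4986
  k=3: S(3,0) = 2.7697; S(3,1) = 1.3950; S(3,2) = 0.7026; S(3,3) = 0.3539
Terminal payoffs V(N, i) = max(S_T - K, 0):
  V(3,0) = 1.899690; V(3,1) = 0.524977; V(3,2) = 0.000000; V(3,3) = 0.000000
Backward induction: V(k, i) = exp(-r*dt) * [p * V(k+1, i) + (1-p) * V(k+1, i+1)]; then take max(V_cont, immediate exercise) for American.
  V(2,0) = exp(-r*dt) * [p*1.899690 + (1-p)*0.524977] = 1.120768; exercise = 1.095618; V(2,0) = max -> 1.120768
  V(2,1) = exp(-r*dt) * [p*0.524977 + (1-p)*0.000000] = 0.233317; exercise = 0.120000; V(2,1) = max -> 0.233317
  V(2,2) = exp(-r*dt) * [p*0.000000 + (1-p)*0.000000] = 0.000000; exercise = 0.000000; V(2,2) = max -> 0.000000
  V(1,0) = exp(-r*dt) * [p*1.120768 + (1-p)*0.233317] = 0.620983; exercise = 0.524977; V(1,0) = max -> 0.620983
  V(1,1) = exp(-r*dt) * [p*0.233317 + (1-p)*0.000000] = 0.103693; exercise = 0.000000; V(1,1) = max -> 0.103693
  V(0,0) = exp(-r*dt) * [p*0.620983 + (1-p)*0.103693] = 0.330596; exercise = 0.120000; V(0,0) = max -> 0.330596


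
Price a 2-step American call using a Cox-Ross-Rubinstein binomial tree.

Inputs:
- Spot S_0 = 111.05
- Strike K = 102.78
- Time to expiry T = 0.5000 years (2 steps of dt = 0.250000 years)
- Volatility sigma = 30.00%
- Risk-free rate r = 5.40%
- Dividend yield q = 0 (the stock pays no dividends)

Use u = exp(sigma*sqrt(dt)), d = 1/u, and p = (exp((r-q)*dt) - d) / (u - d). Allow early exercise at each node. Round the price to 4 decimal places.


dt = T/N = 0.250000
u = exp(sigma*sqrt(dt)) = 1.161834; d = 1/u = 0.860708
p = (exp((r-q)*dt) - d) / (u - d) = 0.507706
Discount per step: exp(-r*dt) = 0.986591
Stock lattice S(k, i) with i counting down-moves:
  k=0: S(0,0) = 111.0500
  k=1: S(1,0) = 129.0217; S(1,1) = 95.5816
  k=2: S(2,0) = 149.9018; S(2,1) = 111.0500; S(2,2) = 82.2679
Terminal payoffs V(N, i) = max(S_T - K, 0):
  V(2,0) = 47.121821; V(2,1) = 8.270000; V(2,2) = 0.000000
Backward induction: V(k, i) = exp(-r*dt) * [p * V(k+1, i) + (1-p) * V(k+1, i+1)]; then take max(V_cont, immediate exercise) for American.
  V(1,0) = exp(-r*dt) * [p*47.121821 + (1-p)*8.270000] = 27.619899; exercise = 26.241693; V(1,0) = max -> 27.619899
  V(1,1) = exp(-r*dt) * [p*8.270000 + (1-p)*0.000000] = 4.142425; exercise = 0.000000; V(1,1) = max -> 4.142425
  V(0,0) = exp(-r*dt) * [p*27.619899 + (1-p)*4.142425] = 15.846694; exercise = 8.270000; V(0,0) = max -> 15.846694

Answer: Price = V(0,0) = 15.8467


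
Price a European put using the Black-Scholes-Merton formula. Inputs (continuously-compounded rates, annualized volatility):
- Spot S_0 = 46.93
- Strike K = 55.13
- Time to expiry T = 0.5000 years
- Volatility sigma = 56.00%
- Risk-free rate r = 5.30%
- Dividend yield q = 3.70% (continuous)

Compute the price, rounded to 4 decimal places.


Answer: Price = 12.2062

Derivation:
d1 = (ln(S/K) + (r - q + 0.5*sigma^2) * T) / (sigma * sqrt(T)) = -0.18848664
d2 = d1 - sigma * sqrt(T) = -0.58446644
exp(-rT) = 0.97384804; exp(-qT) = 0.98167007
P = K * exp(-rT) * N(-d2) - S_0 * exp(-qT) * N(-d1)
N(-d1) = 0.57475241; N(-d2) = 0.72054673
P = 55.1300 * 0.97384804 * 0.72054673 - 46.9300 * 0.98167007 * 0.57475241 = 12.2062


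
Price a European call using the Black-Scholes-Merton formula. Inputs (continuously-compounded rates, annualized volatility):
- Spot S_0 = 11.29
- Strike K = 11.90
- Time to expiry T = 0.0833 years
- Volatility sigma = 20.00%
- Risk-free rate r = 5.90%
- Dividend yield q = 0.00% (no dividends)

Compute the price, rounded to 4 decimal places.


Answer: Price = 0.0765

Derivation:
d1 = (ln(S/K) + (r - q + 0.5*sigma^2) * T) / (sigma * sqrt(T)) = -0.79760130
d2 = d1 - sigma * sqrt(T) = -0.85532478
exp(-rT) = 0.99509736; exp(-qT) = 1.00000000
C = S_0 * exp(-qT) * N(d1) - K * exp(-rT) * N(d2)
N(d1) = 0.21255095; N(d2) = 0.19618569
C = 11.2900 * 1.00000000 * 0.21255095 - 11.9000 * 0.99509736 * 0.19618569 = 0.0765


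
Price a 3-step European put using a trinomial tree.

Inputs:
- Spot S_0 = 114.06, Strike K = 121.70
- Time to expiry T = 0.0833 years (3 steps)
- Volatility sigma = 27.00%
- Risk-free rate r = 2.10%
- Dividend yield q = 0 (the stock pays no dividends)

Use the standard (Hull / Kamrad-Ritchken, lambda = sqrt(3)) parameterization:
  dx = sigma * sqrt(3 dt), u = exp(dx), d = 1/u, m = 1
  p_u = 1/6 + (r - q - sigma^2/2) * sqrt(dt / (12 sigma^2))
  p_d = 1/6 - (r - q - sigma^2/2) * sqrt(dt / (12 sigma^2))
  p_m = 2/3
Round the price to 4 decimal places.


dt = T/N = 0.027767; dx = sigma*sqrt(3*dt) = 0.077927
u = exp(dx) = 1.081043; d = 1/u = 0.925032
p_u = 0.163914, p_m = 0.666667, p_d = 0.169419
Discount per step: exp(-r*dt) = 0.999417
Stock lattice S(k, j) with j the centered position index:
  k=0: S(0,+0) = 114.0600
  k=1: S(1,-1) = 105.5092; S(1,+0) = 114.0600; S(1,+1) = 123.3038
  k=2: S(2,-2) = 97.5994; S(2,-1) = 105.5092; S(2,+0) = 114.0600; S(2,+1) = 123.3038; S(2,+2) = 133.2968
  k=3: S(3,-3) = 90.2826; S(3,-2) = 97.5994; S(3,-1) = 105.5092; S(3,+0) = 114.0600; S(3,+1) = 123.3038; S(3,+2) = 133.2968; S(3,+3) = 144.0996
Terminal payoffs V(N, j) = max(K - S_T, 0):
  V(3,-3) = 31.417419; V(3,-2) = 24.100611; V(3,-1) = 16.190824; V(3,+0) = 7.640000; V(3,+1) = 0.000000; V(3,+2) = 0.000000; V(3,+3) = 0.000000
Backward induction: V(k, j) = exp(-r*dt) * [p_u * V(k+1, j+1) + p_m * V(k+1, j) + p_d * V(k+1, j-1)]
  V(2,-2) = exp(-r*dt) * [p_u*16.190824 + p_m*24.100611 + p_d*31.417419] = 24.029677
  V(2,-1) = exp(-r*dt) * [p_u*7.640000 + p_m*16.190824 + p_d*24.100611] = 16.119891
  V(2,+0) = exp(-r*dt) * [p_u*0.000000 + p_m*7.640000 + p_d*16.190824] = 7.831802
  V(2,+1) = exp(-r*dt) * [p_u*0.000000 + p_m*0.000000 + p_d*7.640000] = 1.293608
  V(2,+2) = exp(-r*dt) * [p_u*0.000000 + p_m*0.000000 + p_d*0.000000] = 0.000000
  V(1,-1) = exp(-r*dt) * [p_u*7.831802 + p_m*16.119891 + p_d*24.029677] = 16.092040
  V(1,+0) = exp(-r*dt) * [p_u*1.293608 + p_m*7.831802 + p_d*16.119891] = 8.159502
  V(1,+1) = exp(-r*dt) * [p_u*0.000000 + p_m*1.293608 + p_d*7.831802] = 2.187987
  V(0,+0) = exp(-r*dt) * [p_u*2.187987 + p_m*8.159502 + p_d*16.092040] = 8.519642

Answer: Price = V(0,0) = 8.5196


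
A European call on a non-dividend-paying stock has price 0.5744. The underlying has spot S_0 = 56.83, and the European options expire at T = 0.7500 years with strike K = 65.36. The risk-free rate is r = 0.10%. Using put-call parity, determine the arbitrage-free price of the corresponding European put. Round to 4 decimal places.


Answer: Put price = 9.0554

Derivation:
Put-call parity: C - P = S_0 * exp(-qT) - K * exp(-rT).
S_0 * exp(-qT) = 56.8300 * 1.00000000 = 56.83000000
K * exp(-rT) = 65.3600 * 0.99925028 = 65.31099838
P = C - S*exp(-qT) + K*exp(-rT)
P = 0.5744 - 56.83000000 + 65.31099838 = 9.0554


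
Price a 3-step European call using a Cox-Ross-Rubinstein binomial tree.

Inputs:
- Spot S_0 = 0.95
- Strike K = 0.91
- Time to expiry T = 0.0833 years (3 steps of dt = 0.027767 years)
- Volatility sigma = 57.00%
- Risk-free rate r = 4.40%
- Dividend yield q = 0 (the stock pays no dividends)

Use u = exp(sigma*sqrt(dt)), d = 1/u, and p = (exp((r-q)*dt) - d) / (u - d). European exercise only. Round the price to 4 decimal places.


dt = T/N = 0.027767
u = exp(sigma*sqrt(dt)) = 1.099638; d = 1/u = 0.909390
p = (exp((r-q)*dt) - d) / (u - d) = 0.482698
Discount per step: exp(-r*dt) = 0.998779
Stock lattice S(k, i) with i counting down-moves:
  k=0: S(0,0) = 0.9500
  k=1: S(1,0) = 1.0447; S(1,1) = 0.8639
  k=2: S(2,0) = 1.1487; S(2,1) = 0.9500; S(2,2) = 0.7856
  k=3: S(3,0) = 1.2632; S(3,1) = 1.0447; S(3,2) = 0.8639; S(3,3) = 0.7145
Terminal payoffs V(N, i) = max(S_T - K, 0):
  V(3,0) = 0.353202; V(3,1) = 0.134656; V(3,2) = 0.000000; V(3,3) = 0.000000
Backward induction: V(k, i) = exp(-r*dt) * [p * V(k+1, i) + (1-p) * V(k+1, i+1)].
  V(2,0) = exp(-r*dt) * [p*0.353202 + (1-p)*0.134656] = 0.239855
  V(2,1) = exp(-r*dt) * [p*0.134656 + (1-p)*0.000000] = 0.064919
  V(2,2) = exp(-r*dt) * [p*0.000000 + (1-p)*0.000000] = 0.000000
  V(1,0) = exp(-r*dt) * [p*0.239855 + (1-p)*0.064919] = 0.149178
  V(1,1) = exp(-r*dt) * [p*0.064919 + (1-p)*0.000000] = 0.031298
  V(0,0) = exp(-r*dt) * [p*0.149178 + (1-p)*0.031298] = 0.088091

Answer: Price = V(0,0) = 0.0881


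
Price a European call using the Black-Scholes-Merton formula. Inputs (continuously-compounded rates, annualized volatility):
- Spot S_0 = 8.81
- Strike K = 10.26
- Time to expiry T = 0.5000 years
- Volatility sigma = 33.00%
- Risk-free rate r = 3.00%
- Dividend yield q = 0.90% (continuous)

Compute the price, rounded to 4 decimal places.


d1 = (ln(S/K) + (r - q + 0.5*sigma^2) * T) / (sigma * sqrt(T)) = -0.49129093
d2 = d1 - sigma * sqrt(T) = -0.72463617
exp(-rT) = 0.98511194; exp(-qT) = 0.99551011
C = S_0 * exp(-qT) * N(d1) - K * exp(-rT) * N(d2)
N(d1) = 0.31161035; N(d2) = 0.23433763
C = 8.8100 * 0.99551011 * 0.31161035 - 10.2600 * 0.98511194 * 0.23433763 = 0.3645

Answer: Price = 0.3645


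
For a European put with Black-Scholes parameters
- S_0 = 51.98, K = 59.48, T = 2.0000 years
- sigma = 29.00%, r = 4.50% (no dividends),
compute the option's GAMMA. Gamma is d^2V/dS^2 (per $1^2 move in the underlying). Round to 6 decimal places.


d1 = 0.0958712628; d2 = -0.3142506703
phi(d1) = 0.3971130879; exp(-qT) = 1.0000000000; exp(-rT) = 0.9139311853
Gamma = exp(-qT) * phi(d1) / (S * sigma * sqrt(T)) = 1.0000000000 * 0.3971130879 / (51.9800 * 0.2900 * 1.4142135624) = 0.018628

Answer: Gamma = 0.018628


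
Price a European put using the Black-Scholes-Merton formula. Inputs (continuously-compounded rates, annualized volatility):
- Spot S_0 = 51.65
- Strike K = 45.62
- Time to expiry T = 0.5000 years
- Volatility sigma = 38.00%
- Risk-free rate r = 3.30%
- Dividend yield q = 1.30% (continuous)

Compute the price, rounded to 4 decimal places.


Answer: Price = 2.5417

Derivation:
d1 = (ln(S/K) + (r - q + 0.5*sigma^2) * T) / (sigma * sqrt(T)) = 0.63358248
d2 = d1 - sigma * sqrt(T) = 0.36488191
exp(-rT) = 0.98363538; exp(-qT) = 0.99352108
P = K * exp(-rT) * N(-d2) - S_0 * exp(-qT) * N(-d1)
N(-d1) = 0.26317667; N(-d2) = 0.35759978
P = 45.6200 * 0.98363538 * 0.35759978 - 51.6500 * 0.99352108 * 0.26317667 = 2.5417


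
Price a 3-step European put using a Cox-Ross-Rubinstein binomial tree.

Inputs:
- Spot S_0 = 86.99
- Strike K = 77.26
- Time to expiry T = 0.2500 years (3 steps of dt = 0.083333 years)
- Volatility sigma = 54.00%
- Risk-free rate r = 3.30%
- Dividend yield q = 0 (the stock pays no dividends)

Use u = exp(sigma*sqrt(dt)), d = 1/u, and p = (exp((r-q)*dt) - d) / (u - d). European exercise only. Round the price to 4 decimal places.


dt = T/N = 0.083333
u = exp(sigma*sqrt(dt)) = 1.168691; d = 1/u = 0.855658
p = (exp((r-q)*dt) - d) / (u - d) = 0.469905
Discount per step: exp(-r*dt) = 0.997254
Stock lattice S(k, i) with i counting down-moves:
  k=0: S(0,0) = 86.9900
  k=1: S(1,0) = 101.6645; S(1,1) = 74.4337
  k=2: S(2,0) = 118.8144; S(2,1) = 86.9900; S(2,2) = 63.6898
  k=3: S(3,0) = 138.8573; S(3,1) = 101.6645; S(3,2) = 74.4337; S(3,3) = 54.4967
Terminal payoffs V(N, i) = max(K - S_T, 0):
  V(3,0) = 0.000000; V(3,1) = 0.000000; V(3,2) = 2.826315; V(3,3) = 22.763338
Backward induction: V(k, i) = exp(-r*dt) * [p * V(k+1, i) + (1-p) * V(k+1, i+1)].
  V(2,0) = exp(-r*dt) * [p*0.000000 + (1-p)*0.000000] = 0.000000
  V(2,1) = exp(-r*dt) * [p*0.000000 + (1-p)*2.826315] = 1.494102
  V(2,2) = exp(-r*dt) * [p*2.826315 + (1-p)*22.763338] = 13.358052
  V(1,0) = exp(-r*dt) * [p*0.000000 + (1-p)*1.494102] = 0.789841
  V(1,1) = exp(-r*dt) * [p*1.494102 + (1-p)*13.358052] = 7.761752
  V(0,0) = exp(-r*dt) * [p*0.789841 + (1-p)*7.761752] = 4.473300

Answer: Price = V(0,0) = 4.4733


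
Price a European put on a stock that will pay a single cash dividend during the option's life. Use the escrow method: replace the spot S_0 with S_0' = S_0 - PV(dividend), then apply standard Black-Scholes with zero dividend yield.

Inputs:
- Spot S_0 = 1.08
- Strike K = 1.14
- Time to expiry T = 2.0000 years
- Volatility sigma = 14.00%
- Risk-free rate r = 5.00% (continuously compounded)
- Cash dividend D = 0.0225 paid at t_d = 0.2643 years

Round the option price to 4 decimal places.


Answer: Price = 0.0699

Derivation:
PV(D) = D * exp(-r * t_d) = 0.0225 * 0.98687193 = 0.02220462
S_0' = S_0 - PV(D) = 1.0800 - 0.02220462 = 1.05779538
d1 = (ln(S_0'/K) + (r + sigma^2/2)*T) / (sigma*sqrt(T)) = 0.22606533
d2 = d1 - sigma*sqrt(T) = 0.02807543
exp(-rT) = 0.90483742
N(-d1) = 0.41057531; N(-d2) = 0.48880100
P = K * exp(-rT) * N(-d2) - S_0' * N(-d1) = 1.1400 * 0.90483742 * 0.48880100 - 1.05779538 * 0.41057531 = 0.0699


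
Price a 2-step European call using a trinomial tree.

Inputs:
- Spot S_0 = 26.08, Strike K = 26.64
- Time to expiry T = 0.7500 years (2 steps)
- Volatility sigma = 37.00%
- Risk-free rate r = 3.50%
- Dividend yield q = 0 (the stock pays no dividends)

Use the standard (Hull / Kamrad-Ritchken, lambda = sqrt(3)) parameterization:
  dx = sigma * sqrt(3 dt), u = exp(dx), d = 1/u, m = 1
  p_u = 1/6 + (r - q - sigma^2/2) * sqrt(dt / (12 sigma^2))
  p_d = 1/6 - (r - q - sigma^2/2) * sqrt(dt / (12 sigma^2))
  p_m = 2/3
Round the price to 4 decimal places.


dt = T/N = 0.375000; dx = sigma*sqrt(3*dt) = 0.392444
u = exp(dx) = 1.480595; d = 1/u = 0.675404
p_u = 0.150685, p_m = 0.666667, p_d = 0.182648
Discount per step: exp(-r*dt) = 0.986961
Stock lattice S(k, j) with j the centered position index:
  k=0: S(0,+0) = 26.0800
  k=1: S(1,-1) = 17.6145; S(1,+0) = 26.0800; S(1,+1) = 38.6139
  k=2: S(2,-2) = 11.8969; S(2,-1) = 17.6145; S(2,+0) = 26.0800; S(2,+1) = 38.6139; S(2,+2) = 57.1716
Terminal payoffs V(N, j) = max(S_T - K, 0):
  V(2,-2) = 0.000000; V(2,-1) = 0.000000; V(2,+0) = 0.000000; V(2,+1) = 11.973926; V(2,+2) = 30.531600
Backward induction: V(k, j) = exp(-r*dt) * [p_u * V(k+1, j+1) + p_m * V(k+1, j) + p_d * V(k+1, j-1)]
  V(1,-1) = exp(-r*dt) * [p_u*0.000000 + p_m*0.000000 + p_d*0.000000] = 0.000000
  V(1,+0) = exp(-r*dt) * [p_u*11.973926 + p_m*0.000000 + p_d*0.000000] = 1.780766
  V(1,+1) = exp(-r*dt) * [p_u*30.531600 + p_m*11.973926 + p_d*0.000000] = 12.419198
  V(0,+0) = exp(-r*dt) * [p_u*12.419198 + p_m*1.780766 + p_d*0.000000] = 3.018684

Answer: Price = V(0,0) = 3.0187


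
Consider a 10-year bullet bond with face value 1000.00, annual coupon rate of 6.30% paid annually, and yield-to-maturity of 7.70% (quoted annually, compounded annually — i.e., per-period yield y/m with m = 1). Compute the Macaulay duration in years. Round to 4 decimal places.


Coupon per period c = face * coupon_rate / m = 63.000000
Periods per year m = 1; per-period yield y/m = 0.077000
Number of cashflows N = 10
Cashflows (t years, CF_t, discount factor 1/(1+y/m)^(m*t), PV):
  t = 1.0000: CF_t = 63.000000, DF = 0.928505, PV = 58.495822
  t = 2.0000: CF_t = 63.000000, DF = 0.862122, PV = 54.313669
  t = 3.0000: CF_t = 63.000000, DF = 0.800484, PV = 50.430519
  t = 4.0000: CF_t = 63.000000, DF = 0.743254, PV = 46.824995
  t = 5.0000: CF_t = 63.000000, DF = 0.690115, PV = 43.477247
  t = 6.0000: CF_t = 63.000000, DF = 0.640775, PV = 40.368846
  t = 7.0000: CF_t = 63.000000, DF = 0.594963, PV = 37.482679
  t = 8.0000: CF_t = 63.000000, DF = 0.552426, PV = 34.802859
  t = 9.0000: CF_t = 63.000000, DF = 0.512931, PV = 32.314632
  t = 10.0000: CF_t = 1063.000000, DF = 0.476259, PV = 506.263050
Price P = sum_t PV_t = 904.774318
Macaulay numerator sum_t t * PV_t:
  t * PV_t at t = 1.0000: 58.495822
  t * PV_t at t = 2.0000: 108.627338
  t * PV_t at t = 3.0000: 151.291558
  t * PV_t at t = 4.0000: 187.299979
  t * PV_t at t = 5.0000: 217.386233
  t * PV_t at t = 6.0000: 242.213073
  t * PV_t at t = 7.0000: 262.378755
  t * PV_t at t = 8.0000: 278.422873
  t * PV_t at t = 9.0000: 290.831692
  t * PV_t at t = 10.0000: 5062.630504
Macaulay duration D = (sum_t t * PV_t) / P = 6859.577825 / 904.774318 = 7.581535

Answer: Macaulay duration = 7.5815 years


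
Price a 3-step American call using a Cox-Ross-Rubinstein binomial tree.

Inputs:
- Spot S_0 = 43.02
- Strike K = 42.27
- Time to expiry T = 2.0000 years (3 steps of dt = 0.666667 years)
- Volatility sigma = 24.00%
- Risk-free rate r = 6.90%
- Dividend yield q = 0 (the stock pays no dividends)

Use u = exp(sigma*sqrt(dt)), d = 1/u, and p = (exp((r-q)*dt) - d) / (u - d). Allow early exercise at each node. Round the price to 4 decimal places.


dt = T/N = 0.666667
u = exp(sigma*sqrt(dt)) = 1.216477; d = 1/u = 0.822046
p = (exp((r-q)*dt) - d) / (u - d) = 0.570514
Discount per step: exp(-r*dt) = 0.955042
Stock lattice S(k, i) with i counting down-moves:
  k=0: S(0,0) = 43.0200
  k=1: S(1,0) = 52.3329; S(1,1) = 35.3644
  k=2: S(2,0) = 63.6617; S(2,1) = 43.0200; S(2,2) = 29.0712
  k=3: S(3,0) = 77.4430; S(3,1) = 52.3329; S(3,2) = 35.3644; S(3,3) = 23.8978
Terminal payoffs V(N, i) = max(S_T - K, 0):
  V(3,0) = 35.173037; V(3,1) = 10.062851; V(3,2) = 0.000000; V(3,3) = 0.000000
Backward induction: V(k, i) = exp(-r*dt) * [p * V(k+1, i) + (1-p) * V(k+1, i+1)]; then take max(V_cont, immediate exercise) for American.
  V(2,0) = exp(-r*dt) * [p*35.173037 + (1-p)*10.062851] = 23.292099; exercise = 21.391723; V(2,0) = max -> 23.292099
  V(2,1) = exp(-r*dt) * [p*10.062851 + (1-p)*0.000000] = 5.482892; exercise = 0.750000; V(2,1) = max -> 5.482892
  V(2,2) = exp(-r*dt) * [p*0.000000 + (1-p)*0.000000] = 0.000000; exercise = 0.000000; V(2,2) = max -> 0.000000
  V(1,0) = exp(-r*dt) * [p*23.292099 + (1-p)*5.482892] = 14.940000; exercise = 10.062851; V(1,0) = max -> 14.940000
  V(1,1) = exp(-r*dt) * [p*5.482892 + (1-p)*0.000000] = 2.987434; exercise = 0.000000; V(1,1) = max -> 2.987434
  V(0,0) = exp(-r*dt) * [p*14.940000 + (1-p)*2.987434] = 9.365656; exercise = 0.750000; V(0,0) = max -> 9.365656

Answer: Price = V(0,0) = 9.3657


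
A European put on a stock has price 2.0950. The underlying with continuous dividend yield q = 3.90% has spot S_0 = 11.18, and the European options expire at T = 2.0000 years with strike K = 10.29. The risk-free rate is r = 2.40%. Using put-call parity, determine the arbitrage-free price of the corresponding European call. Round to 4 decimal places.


Put-call parity: C - P = S_0 * exp(-qT) - K * exp(-rT).
S_0 * exp(-qT) = 11.1800 * 0.92496443 = 10.34110229
K * exp(-rT) = 10.2900 * 0.95313379 = 9.80774667
C = P + S*exp(-qT) - K*exp(-rT)
C = 2.0950 + 10.34110229 - 9.80774667 = 2.6284

Answer: Call price = 2.6284


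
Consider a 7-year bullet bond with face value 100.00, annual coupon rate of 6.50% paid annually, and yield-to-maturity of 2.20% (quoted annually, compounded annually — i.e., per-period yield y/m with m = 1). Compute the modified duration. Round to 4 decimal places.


Coupon per period c = face * coupon_rate / m = 6.500000
Periods per year m = 1; per-period yield y/m = 0.022000
Number of cashflows N = 7
Cashflows (t years, CF_t, discount factor 1/(1+y/m)^(m*t), PV):
  t = 1.0000: CF_t = 6.500000, DF = 0.978474, PV = 6.360078
  t = 2.0000: CF_t = 6.500000, DF = 0.957411, PV = 6.223169
  t = 3.0000: CF_t = 6.500000, DF = 0.936801, PV = 6.089206
  t = 4.0000: CF_t = 6.500000, DF = 0.916635, PV = 5.958127
  t = 5.0000: CF_t = 6.500000, DF = 0.896903, PV = 5.829870
  t = 6.0000: CF_t = 6.500000, DF = 0.877596, PV = 5.704374
  t = 7.0000: CF_t = 106.500000, DF = 0.858704, PV = 91.452027
Price P = sum_t PV_t = 127.616851
First compute Macaulay numerator sum_t t * PV_t:
  t * PV_t at t = 1.0000: 6.360078
  t * PV_t at t = 2.0000: 12.446337
  t * PV_t at t = 3.0000: 18.267618
  t * PV_t at t = 4.0000: 23.832509
  t * PV_t at t = 5.0000: 29.149350
  t * PV_t at t = 6.0000: 34.226243
  t * PV_t at t = 7.0000: 640.164191
Macaulay duration D = 764.446327 / 127.616851 = 5.990168
Modified duration = D / (1 + y/m) = 5.990168 / (1 + 0.022000) = 5.861221

Answer: Modified duration = 5.8612


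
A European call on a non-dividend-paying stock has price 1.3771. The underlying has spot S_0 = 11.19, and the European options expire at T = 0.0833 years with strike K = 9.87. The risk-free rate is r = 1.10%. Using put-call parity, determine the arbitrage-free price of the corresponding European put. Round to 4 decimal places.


Answer: Put price = 0.0481

Derivation:
Put-call parity: C - P = S_0 * exp(-qT) - K * exp(-rT).
S_0 * exp(-qT) = 11.1900 * 1.00000000 = 11.19000000
K * exp(-rT) = 9.8700 * 0.99908412 = 9.86096026
P = C - S*exp(-qT) + K*exp(-rT)
P = 1.3771 - 11.19000000 + 9.86096026 = 0.0481


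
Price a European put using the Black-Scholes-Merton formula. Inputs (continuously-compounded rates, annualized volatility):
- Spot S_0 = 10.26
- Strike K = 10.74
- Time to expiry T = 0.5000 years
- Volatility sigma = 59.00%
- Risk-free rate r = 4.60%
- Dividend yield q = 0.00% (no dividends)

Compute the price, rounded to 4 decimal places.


Answer: Price = 1.8352

Derivation:
d1 = (ln(S/K) + (r - q + 0.5*sigma^2) * T) / (sigma * sqrt(T)) = 0.15413190
d2 = d1 - sigma * sqrt(T) = -0.26306110
exp(-rT) = 0.97726248; exp(-qT) = 1.00000000
P = K * exp(-rT) * N(-d2) - S_0 * exp(-qT) * N(-d1)
N(-d1) = 0.43875287; N(-d2) = 0.60374826
P = 10.7400 * 0.97726248 * 0.60374826 - 10.2600 * 1.00000000 * 0.43875287 = 1.8352


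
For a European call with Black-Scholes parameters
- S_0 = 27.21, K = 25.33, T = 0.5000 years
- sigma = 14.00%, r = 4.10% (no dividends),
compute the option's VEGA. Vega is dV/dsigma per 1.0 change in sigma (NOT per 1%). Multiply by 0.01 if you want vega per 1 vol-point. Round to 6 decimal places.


Answer: Vega = 4.749646

Derivation:
d1 = 0.9797983574; d2 = 0.8808034081
phi(d1) = 0.2468582623; exp(-qT) = 1.0000000000; exp(-rT) = 0.9797086965
Vega = S * exp(-qT) * phi(d1) * sqrt(T) = 27.2100 * 1.0000000000 * 0.2468582623 * 0.7071067812 = 4.749646


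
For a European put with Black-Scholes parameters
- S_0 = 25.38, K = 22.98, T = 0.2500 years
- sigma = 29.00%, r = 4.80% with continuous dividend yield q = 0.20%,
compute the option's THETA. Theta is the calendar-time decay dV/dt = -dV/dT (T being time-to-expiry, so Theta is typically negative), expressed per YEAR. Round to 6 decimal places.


d1 = 0.8368944129; d2 = 0.6918944129
phi(d1) = 0.2810747411; exp(-qT) = 0.9995001250; exp(-rT) = 0.9880717129
Theta = -S*exp(-qT)*phi(d1)*sigma/(2*sqrt(T)) + r*K*exp(-rT)*N(-d2) - q*S*exp(-qT)*N(-d1)
N(-d1) = 0.2013259606; N(-d2) = 0.2445018198; sqrt(T) = 0.5000000000
Term 1 = -25.3800 * 0.9995001250 * 0.2810747411 * 0.2900 / (2 * 0.5000000000) = -2.0677321849
Term 2 = 0.0480 * 22.9800 * 0.9880717129 * 0.2445018198 = 0.2664782845
Term 3 = -0.0020 * 25.3800 * 0.9995001250 * 0.2013259606 = -0.0102141974
Theta = -2.0677321849 + (0.2664782845) + (-0.0102141974) = -1.811468

Answer: Theta = -1.811468


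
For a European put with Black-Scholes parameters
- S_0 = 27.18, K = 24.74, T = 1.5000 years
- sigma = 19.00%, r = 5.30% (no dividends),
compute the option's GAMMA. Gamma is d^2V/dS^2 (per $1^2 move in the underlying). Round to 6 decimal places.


Answer: Gamma = 0.043495

Derivation:
d1 = 0.8621990822; d2 = 0.6294975566
phi(d1) = 0.2750968224; exp(-qT) = 1.0000000000; exp(-rT) = 0.9235780200
Gamma = exp(-qT) * phi(d1) / (S * sigma * sqrt(T)) = 1.0000000000 * 0.2750968224 / (27.1800 * 0.1900 * 1.2247448714) = 0.043495


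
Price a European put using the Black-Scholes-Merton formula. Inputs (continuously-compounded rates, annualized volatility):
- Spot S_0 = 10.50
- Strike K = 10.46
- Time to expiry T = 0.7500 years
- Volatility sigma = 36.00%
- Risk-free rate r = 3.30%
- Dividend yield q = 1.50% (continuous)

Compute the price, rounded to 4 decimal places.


Answer: Price = 1.1879

Derivation:
d1 = (ln(S/K) + (r - q + 0.5*sigma^2) * T) / (sigma * sqrt(T)) = 0.21142823
d2 = d1 - sigma * sqrt(T) = -0.10034092
exp(-rT) = 0.97555377; exp(-qT) = 0.98881304
P = K * exp(-rT) * N(-d2) - S_0 * exp(-qT) * N(-d1)
N(-d1) = 0.41627657; N(-d2) = 0.53996316
P = 10.4600 * 0.97555377 * 0.53996316 - 10.5000 * 0.98881304 * 0.41627657 = 1.1879
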